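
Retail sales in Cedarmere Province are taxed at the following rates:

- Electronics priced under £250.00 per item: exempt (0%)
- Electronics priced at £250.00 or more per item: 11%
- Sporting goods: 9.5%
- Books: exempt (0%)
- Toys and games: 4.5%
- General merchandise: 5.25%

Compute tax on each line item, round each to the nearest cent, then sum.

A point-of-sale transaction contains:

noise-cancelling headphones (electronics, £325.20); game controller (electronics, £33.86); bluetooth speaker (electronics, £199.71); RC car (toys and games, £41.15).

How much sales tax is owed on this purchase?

Noise-cancelling headphones £325.20: electronics, £250.00 or more → 11% → £35.77
Game controller £33.86: electronics, under £250.00 → 0% → £0.00
Bluetooth speaker £199.71: electronics, under £250.00 → 0% → £0.00
RC car £41.15: toys and games → 4.5% → £1.85
Total tax = £35.77 + £1.85 = £37.62

£37.62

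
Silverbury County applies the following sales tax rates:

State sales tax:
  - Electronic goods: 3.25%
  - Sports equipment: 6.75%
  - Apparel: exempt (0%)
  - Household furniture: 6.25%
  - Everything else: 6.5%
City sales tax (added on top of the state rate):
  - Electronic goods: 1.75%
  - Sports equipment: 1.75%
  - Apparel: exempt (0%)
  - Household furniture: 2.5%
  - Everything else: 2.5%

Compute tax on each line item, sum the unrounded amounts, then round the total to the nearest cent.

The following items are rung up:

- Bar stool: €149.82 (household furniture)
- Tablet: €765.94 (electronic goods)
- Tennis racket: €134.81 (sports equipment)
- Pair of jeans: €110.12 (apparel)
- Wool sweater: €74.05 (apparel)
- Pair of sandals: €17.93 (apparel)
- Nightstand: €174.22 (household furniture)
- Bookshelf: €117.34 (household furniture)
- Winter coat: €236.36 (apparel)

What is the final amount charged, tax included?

€1868.97

Bar stool €149.82: household furniture → 6.25% + 2.5% city = 8.75% → €13.10925
Tablet €765.94: electronic goods → 3.25% + 1.75% city = 5% → €38.297
Tennis racket €134.81: sports equipment → 6.75% + 1.75% city = 8.5% → €11.45885
Pair of jeans €110.12: apparel → 0% + 0% city = 0% → €0.00
Wool sweater €74.05: apparel → 0% + 0% city = 0% → €0.00
Pair of sandals €17.93: apparel → 0% + 0% city = 0% → €0.00
Nightstand €174.22: household furniture → 6.25% + 2.5% city = 8.75% → €15.24425
Bookshelf €117.34: household furniture → 6.25% + 2.5% city = 8.75% → €10.26725
Winter coat €236.36: apparel → 0% + 0% city = 0% → €0.00
Subtotal = €1780.59; unrounded tax = €88.3766 → €88.38; total due = €1868.97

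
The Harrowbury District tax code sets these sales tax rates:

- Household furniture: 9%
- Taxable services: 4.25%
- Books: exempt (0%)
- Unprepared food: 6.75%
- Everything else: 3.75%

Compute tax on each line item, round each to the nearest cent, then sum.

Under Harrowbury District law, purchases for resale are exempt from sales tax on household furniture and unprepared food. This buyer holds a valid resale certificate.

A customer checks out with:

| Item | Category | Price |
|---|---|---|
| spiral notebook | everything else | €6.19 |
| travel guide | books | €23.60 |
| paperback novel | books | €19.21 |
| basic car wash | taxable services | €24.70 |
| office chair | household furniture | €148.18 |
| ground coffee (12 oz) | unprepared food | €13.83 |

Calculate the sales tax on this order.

€1.28

Spiral notebook €6.19: everything else → 3.75% → €0.23
Travel guide €23.60: books → 0% → €0.00
Paperback novel €19.21: books → 0% → €0.00
Basic car wash €24.70: taxable services → 4.25% → €1.05
Office chair €148.18: household furniture, buyer-exempt → 0% → €0.00
Ground coffee (12 oz) €13.83: unprepared food, buyer-exempt → 0% → €0.00
Total tax = €0.23 + €1.05 = €1.28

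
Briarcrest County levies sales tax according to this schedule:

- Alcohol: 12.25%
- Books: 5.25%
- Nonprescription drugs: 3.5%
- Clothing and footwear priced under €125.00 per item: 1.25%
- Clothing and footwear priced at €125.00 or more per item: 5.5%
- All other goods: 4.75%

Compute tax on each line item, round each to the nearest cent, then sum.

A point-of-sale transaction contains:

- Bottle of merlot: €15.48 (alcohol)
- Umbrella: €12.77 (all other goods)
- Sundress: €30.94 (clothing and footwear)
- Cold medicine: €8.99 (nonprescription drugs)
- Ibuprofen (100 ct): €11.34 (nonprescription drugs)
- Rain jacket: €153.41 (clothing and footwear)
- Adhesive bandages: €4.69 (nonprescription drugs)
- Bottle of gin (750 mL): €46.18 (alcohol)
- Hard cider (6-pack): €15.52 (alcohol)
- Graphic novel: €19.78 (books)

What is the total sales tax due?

€20.81

Bottle of merlot €15.48: alcohol → 12.25% → €1.90
Umbrella €12.77: all other goods → 4.75% → €0.61
Sundress €30.94: clothing and footwear, under €125.00 → 1.25% → €0.39
Cold medicine €8.99: nonprescription drugs → 3.5% → €0.31
Ibuprofen (100 ct) €11.34: nonprescription drugs → 3.5% → €0.40
Rain jacket €153.41: clothing and footwear, €125.00 or more → 5.5% → €8.44
Adhesive bandages €4.69: nonprescription drugs → 3.5% → €0.16
Bottle of gin (750 mL) €46.18: alcohol → 12.25% → €5.66
Hard cider (6-pack) €15.52: alcohol → 12.25% → €1.90
Graphic novel €19.78: books → 5.25% → €1.04
Total tax = €1.90 + €0.61 + €0.39 + €0.31 + €0.40 + €8.44 + €0.16 + €5.66 + €1.90 + €1.04 = €20.81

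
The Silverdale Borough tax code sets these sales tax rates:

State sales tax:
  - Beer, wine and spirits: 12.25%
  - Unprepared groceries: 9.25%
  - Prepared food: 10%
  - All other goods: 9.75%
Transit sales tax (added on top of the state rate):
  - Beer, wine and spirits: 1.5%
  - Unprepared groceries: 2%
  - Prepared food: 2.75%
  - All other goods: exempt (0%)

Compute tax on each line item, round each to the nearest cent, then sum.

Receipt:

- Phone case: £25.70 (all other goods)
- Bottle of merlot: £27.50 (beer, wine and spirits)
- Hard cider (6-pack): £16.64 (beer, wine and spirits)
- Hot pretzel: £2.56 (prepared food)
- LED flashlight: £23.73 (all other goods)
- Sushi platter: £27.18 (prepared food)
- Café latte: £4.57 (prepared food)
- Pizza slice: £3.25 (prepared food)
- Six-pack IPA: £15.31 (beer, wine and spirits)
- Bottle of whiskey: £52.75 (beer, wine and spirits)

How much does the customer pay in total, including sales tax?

Phone case £25.70: all other goods → 9.75% + 0% transit = 9.75% → £2.51
Bottle of merlot £27.50: beer, wine and spirits → 12.25% + 1.5% transit = 13.75% → £3.78
Hard cider (6-pack) £16.64: beer, wine and spirits → 12.25% + 1.5% transit = 13.75% → £2.29
Hot pretzel £2.56: prepared food → 10% + 2.75% transit = 12.75% → £0.33
LED flashlight £23.73: all other goods → 9.75% + 0% transit = 9.75% → £2.31
Sushi platter £27.18: prepared food → 10% + 2.75% transit = 12.75% → £3.47
Café latte £4.57: prepared food → 10% + 2.75% transit = 12.75% → £0.58
Pizza slice £3.25: prepared food → 10% + 2.75% transit = 12.75% → £0.41
Six-pack IPA £15.31: beer, wine and spirits → 12.25% + 1.5% transit = 13.75% → £2.11
Bottle of whiskey £52.75: beer, wine and spirits → 12.25% + 1.5% transit = 13.75% → £7.25
Subtotal = £199.19; tax = £25.04; total due = £224.23

£224.23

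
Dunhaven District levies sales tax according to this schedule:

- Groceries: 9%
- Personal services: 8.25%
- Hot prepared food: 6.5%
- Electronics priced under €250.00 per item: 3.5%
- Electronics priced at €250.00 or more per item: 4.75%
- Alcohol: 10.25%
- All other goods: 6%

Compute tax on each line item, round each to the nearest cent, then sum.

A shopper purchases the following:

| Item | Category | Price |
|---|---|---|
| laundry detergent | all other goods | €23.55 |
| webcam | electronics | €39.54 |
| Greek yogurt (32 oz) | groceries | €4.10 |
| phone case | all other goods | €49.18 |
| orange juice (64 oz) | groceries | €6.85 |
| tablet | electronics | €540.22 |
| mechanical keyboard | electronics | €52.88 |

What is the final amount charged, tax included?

€750.56

Laundry detergent €23.55: all other goods → 6% → €1.41
Webcam €39.54: electronics, under €250.00 → 3.5% → €1.38
Greek yogurt (32 oz) €4.10: groceries → 9% → €0.37
Phone case €49.18: all other goods → 6% → €2.95
Orange juice (64 oz) €6.85: groceries → 9% → €0.62
Tablet €540.22: electronics, €250.00 or more → 4.75% → €25.66
Mechanical keyboard €52.88: electronics, under €250.00 → 3.5% → €1.85
Subtotal = €716.32; tax = €34.24; total due = €750.56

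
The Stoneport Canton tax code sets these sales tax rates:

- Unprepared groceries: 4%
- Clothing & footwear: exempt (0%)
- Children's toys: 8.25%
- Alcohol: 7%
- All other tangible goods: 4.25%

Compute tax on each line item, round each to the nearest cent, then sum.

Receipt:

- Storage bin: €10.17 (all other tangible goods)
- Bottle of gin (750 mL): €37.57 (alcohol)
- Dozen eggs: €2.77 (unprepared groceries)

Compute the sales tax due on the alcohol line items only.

Bottle of gin (750 mL) €37.57: alcohol → 7% → €2.63
Tax on alcohol = €2.63

€2.63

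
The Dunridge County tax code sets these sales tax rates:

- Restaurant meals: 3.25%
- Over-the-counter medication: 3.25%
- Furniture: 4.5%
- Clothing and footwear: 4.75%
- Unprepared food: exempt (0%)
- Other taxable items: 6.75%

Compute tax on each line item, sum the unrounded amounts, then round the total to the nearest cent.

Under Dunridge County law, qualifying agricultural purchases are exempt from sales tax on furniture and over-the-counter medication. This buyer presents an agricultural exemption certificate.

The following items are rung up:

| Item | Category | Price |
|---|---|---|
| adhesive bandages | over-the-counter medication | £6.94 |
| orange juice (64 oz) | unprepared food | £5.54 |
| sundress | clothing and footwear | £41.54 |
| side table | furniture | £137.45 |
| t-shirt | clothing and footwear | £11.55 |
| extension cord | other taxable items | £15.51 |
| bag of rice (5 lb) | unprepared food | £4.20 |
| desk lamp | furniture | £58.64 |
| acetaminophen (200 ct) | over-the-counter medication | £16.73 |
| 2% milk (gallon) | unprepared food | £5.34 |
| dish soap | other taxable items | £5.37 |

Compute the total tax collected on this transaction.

£3.93

Adhesive bandages £6.94: over-the-counter medication, buyer-exempt → 0% → £0.00
Orange juice (64 oz) £5.54: unprepared food → 0% → £0.00
Sundress £41.54: clothing and footwear → 4.75% → £1.97315
Side table £137.45: furniture, buyer-exempt → 0% → £0.00
T-shirt £11.55: clothing and footwear → 4.75% → £0.548625
Extension cord £15.51: other taxable items → 6.75% → £1.046925
Bag of rice (5 lb) £4.20: unprepared food → 0% → £0.00
Desk lamp £58.64: furniture, buyer-exempt → 0% → £0.00
Acetaminophen (200 ct) £16.73: over-the-counter medication, buyer-exempt → 0% → £0.00
2% milk (gallon) £5.34: unprepared food → 0% → £0.00
Dish soap £5.37: other taxable items → 6.75% → £0.362475
Unrounded tax sum = £3.931175 → £3.93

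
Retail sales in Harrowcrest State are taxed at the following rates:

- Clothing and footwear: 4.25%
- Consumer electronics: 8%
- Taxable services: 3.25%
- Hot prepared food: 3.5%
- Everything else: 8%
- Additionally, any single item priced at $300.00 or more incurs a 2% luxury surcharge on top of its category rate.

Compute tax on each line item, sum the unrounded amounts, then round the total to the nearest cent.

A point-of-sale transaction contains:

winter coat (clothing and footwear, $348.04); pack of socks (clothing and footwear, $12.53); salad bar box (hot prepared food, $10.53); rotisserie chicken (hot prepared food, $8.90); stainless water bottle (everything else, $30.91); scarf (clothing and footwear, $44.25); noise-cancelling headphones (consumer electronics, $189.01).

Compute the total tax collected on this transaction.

Winter coat $348.04: clothing and footwear → 4.25% + 2% surcharge = 6.25% → $21.7525
Pack of socks $12.53: clothing and footwear → 4.25% → $0.532525
Salad bar box $10.53: hot prepared food → 3.5% → $0.36855
Rotisserie chicken $8.90: hot prepared food → 3.5% → $0.3115
Stainless water bottle $30.91: everything else → 8% → $2.4728
Scarf $44.25: clothing and footwear → 4.25% → $1.880625
Noise-cancelling headphones $189.01: consumer electronics → 8% → $15.1208
Unrounded tax sum = $42.4393 → $42.44

$42.44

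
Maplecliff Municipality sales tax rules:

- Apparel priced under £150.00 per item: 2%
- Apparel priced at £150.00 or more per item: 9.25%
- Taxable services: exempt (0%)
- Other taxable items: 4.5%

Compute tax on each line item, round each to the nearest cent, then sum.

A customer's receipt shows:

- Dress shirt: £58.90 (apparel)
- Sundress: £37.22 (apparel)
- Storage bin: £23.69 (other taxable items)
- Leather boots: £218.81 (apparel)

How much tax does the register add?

£23.23

Dress shirt £58.90: apparel, under £150.00 → 2% → £1.18
Sundress £37.22: apparel, under £150.00 → 2% → £0.74
Storage bin £23.69: other taxable items → 4.5% → £1.07
Leather boots £218.81: apparel, £150.00 or more → 9.25% → £20.24
Total tax = £1.18 + £0.74 + £1.07 + £20.24 = £23.23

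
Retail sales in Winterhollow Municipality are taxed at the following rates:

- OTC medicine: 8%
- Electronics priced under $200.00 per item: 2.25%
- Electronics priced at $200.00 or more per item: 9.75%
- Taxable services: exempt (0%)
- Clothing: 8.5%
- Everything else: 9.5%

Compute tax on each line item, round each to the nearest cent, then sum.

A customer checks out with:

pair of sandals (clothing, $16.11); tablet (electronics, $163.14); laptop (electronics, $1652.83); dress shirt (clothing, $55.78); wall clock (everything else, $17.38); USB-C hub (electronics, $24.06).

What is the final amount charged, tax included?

$2102.42

Pair of sandals $16.11: clothing → 8.5% → $1.37
Tablet $163.14: electronics, under $200.00 → 2.25% → $3.67
Laptop $1652.83: electronics, $200.00 or more → 9.75% → $161.15
Dress shirt $55.78: clothing → 8.5% → $4.74
Wall clock $17.38: everything else → 9.5% → $1.65
USB-C hub $24.06: electronics, under $200.00 → 2.25% → $0.54
Subtotal = $1929.30; tax = $173.12; total due = $2102.42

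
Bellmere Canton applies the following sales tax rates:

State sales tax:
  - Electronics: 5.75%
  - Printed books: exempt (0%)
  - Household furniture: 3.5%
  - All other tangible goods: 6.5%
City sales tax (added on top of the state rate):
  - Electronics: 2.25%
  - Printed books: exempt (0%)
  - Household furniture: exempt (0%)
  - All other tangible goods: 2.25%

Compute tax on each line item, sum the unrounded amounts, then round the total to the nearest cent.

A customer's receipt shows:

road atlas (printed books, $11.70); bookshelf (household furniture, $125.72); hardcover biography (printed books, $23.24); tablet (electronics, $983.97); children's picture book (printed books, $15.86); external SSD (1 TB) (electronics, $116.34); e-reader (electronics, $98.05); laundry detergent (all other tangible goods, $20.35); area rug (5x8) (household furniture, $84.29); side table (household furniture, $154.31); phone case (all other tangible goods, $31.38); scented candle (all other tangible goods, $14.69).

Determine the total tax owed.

Road atlas $11.70: printed books → 0% + 0% city = 0% → $0.00
Bookshelf $125.72: household furniture → 3.5% + 0% city = 3.5% → $4.4002
Hardcover biography $23.24: printed books → 0% + 0% city = 0% → $0.00
Tablet $983.97: electronics → 5.75% + 2.25% city = 8% → $78.7176
Children's picture book $15.86: printed books → 0% + 0% city = 0% → $0.00
External SSD (1 TB) $116.34: electronics → 5.75% + 2.25% city = 8% → $9.3072
E-reader $98.05: electronics → 5.75% + 2.25% city = 8% → $7.844
Laundry detergent $20.35: all other tangible goods → 6.5% + 2.25% city = 8.75% → $1.780625
Area rug (5x8) $84.29: household furniture → 3.5% + 0% city = 3.5% → $2.95015
Side table $154.31: household furniture → 3.5% + 0% city = 3.5% → $5.40085
Phone case $31.38: all other tangible goods → 6.5% + 2.25% city = 8.75% → $2.74575
Scented candle $14.69: all other tangible goods → 6.5% + 2.25% city = 8.75% → $1.285375
Unrounded tax sum = $114.43175 → $114.43

$114.43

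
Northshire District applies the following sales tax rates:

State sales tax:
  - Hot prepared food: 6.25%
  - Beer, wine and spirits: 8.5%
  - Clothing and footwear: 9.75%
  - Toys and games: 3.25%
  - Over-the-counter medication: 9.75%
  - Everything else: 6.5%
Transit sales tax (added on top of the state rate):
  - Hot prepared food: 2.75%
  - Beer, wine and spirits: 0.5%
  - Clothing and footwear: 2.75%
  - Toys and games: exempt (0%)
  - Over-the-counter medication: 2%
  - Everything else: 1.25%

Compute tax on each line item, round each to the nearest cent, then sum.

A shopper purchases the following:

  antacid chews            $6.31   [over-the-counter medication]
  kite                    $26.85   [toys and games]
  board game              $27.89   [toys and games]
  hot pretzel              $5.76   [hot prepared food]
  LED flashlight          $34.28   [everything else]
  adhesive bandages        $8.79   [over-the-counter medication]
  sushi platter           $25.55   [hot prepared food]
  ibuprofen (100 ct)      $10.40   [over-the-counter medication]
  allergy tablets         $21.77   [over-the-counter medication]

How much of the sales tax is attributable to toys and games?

Kite $26.85: toys and games → 3.25% + 0% transit = 3.25% → $0.87
Board game $27.89: toys and games → 3.25% + 0% transit = 3.25% → $0.91
Tax on toys and games = $0.87 + $0.91 = $1.78

$1.78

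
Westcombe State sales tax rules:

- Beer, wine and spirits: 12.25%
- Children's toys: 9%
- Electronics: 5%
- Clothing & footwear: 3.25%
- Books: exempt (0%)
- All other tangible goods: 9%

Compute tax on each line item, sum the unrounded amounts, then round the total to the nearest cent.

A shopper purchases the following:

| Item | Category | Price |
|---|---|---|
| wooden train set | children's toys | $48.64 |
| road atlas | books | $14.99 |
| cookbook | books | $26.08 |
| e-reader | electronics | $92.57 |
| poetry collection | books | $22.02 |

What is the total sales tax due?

Wooden train set $48.64: children's toys → 9% → $4.3776
Road atlas $14.99: books → 0% → $0.00
Cookbook $26.08: books → 0% → $0.00
E-reader $92.57: electronics → 5% → $4.6285
Poetry collection $22.02: books → 0% → $0.00
Unrounded tax sum = $9.0061 → $9.01

$9.01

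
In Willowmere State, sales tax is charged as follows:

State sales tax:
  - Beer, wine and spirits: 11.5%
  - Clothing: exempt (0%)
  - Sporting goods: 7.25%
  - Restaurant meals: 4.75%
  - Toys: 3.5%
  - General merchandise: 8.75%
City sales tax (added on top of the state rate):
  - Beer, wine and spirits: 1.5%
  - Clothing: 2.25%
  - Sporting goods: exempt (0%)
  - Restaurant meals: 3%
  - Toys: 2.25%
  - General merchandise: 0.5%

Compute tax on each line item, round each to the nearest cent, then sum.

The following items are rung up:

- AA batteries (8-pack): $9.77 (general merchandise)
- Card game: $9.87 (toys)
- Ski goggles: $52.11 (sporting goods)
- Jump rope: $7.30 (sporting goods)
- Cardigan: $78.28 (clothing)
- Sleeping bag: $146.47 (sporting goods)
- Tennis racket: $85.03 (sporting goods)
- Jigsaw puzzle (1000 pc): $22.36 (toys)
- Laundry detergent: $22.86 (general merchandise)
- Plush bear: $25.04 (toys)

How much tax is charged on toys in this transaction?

Card game $9.87: toys → 3.5% + 2.25% city = 5.75% → $0.57
Jigsaw puzzle (1000 pc) $22.36: toys → 3.5% + 2.25% city = 5.75% → $1.29
Plush bear $25.04: toys → 3.5% + 2.25% city = 5.75% → $1.44
Tax on toys = $0.57 + $1.29 + $1.44 = $3.30

$3.30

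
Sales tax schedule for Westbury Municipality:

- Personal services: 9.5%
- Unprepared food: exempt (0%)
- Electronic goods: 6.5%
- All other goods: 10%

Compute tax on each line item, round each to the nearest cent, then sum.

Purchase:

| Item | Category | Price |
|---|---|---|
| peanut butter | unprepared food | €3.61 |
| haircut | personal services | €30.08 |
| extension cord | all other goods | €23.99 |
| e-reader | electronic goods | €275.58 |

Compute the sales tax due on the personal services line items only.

Haircut €30.08: personal services → 9.5% → €2.86
Tax on personal services = €2.86

€2.86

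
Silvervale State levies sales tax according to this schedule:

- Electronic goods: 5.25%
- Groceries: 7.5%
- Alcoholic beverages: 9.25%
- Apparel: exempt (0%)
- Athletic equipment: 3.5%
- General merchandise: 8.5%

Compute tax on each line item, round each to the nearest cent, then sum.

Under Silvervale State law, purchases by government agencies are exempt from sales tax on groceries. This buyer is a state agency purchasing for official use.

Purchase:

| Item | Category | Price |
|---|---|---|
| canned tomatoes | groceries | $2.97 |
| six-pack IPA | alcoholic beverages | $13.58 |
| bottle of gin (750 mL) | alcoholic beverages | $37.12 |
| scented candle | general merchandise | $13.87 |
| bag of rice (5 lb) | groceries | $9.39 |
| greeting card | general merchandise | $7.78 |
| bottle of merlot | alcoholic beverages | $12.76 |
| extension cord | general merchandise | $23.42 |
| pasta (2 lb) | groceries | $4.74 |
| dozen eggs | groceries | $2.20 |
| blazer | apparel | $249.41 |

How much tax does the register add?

Canned tomatoes $2.97: groceries, buyer-exempt → 0% → $0.00
Six-pack IPA $13.58: alcoholic beverages → 9.25% → $1.26
Bottle of gin (750 mL) $37.12: alcoholic beverages → 9.25% → $3.43
Scented candle $13.87: general merchandise → 8.5% → $1.18
Bag of rice (5 lb) $9.39: groceries, buyer-exempt → 0% → $0.00
Greeting card $7.78: general merchandise → 8.5% → $0.66
Bottle of merlot $12.76: alcoholic beverages → 9.25% → $1.18
Extension cord $23.42: general merchandise → 8.5% → $1.99
Pasta (2 lb) $4.74: groceries, buyer-exempt → 0% → $0.00
Dozen eggs $2.20: groceries, buyer-exempt → 0% → $0.00
Blazer $249.41: apparel → 0% → $0.00
Total tax = $1.26 + $3.43 + $1.18 + $0.66 + $1.18 + $1.99 = $9.70

$9.70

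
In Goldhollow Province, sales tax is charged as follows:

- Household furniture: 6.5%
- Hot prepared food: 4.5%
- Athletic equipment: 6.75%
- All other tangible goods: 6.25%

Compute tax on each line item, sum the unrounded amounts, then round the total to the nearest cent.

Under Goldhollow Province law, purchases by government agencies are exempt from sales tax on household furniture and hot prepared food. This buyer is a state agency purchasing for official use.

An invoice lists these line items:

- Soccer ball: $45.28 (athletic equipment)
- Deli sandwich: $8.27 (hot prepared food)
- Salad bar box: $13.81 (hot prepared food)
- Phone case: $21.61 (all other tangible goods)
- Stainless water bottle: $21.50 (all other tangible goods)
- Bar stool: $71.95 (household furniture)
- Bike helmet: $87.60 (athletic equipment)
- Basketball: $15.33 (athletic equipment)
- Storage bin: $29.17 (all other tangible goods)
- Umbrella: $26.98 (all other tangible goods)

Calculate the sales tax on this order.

$16.21

Soccer ball $45.28: athletic equipment → 6.75% → $3.0564
Deli sandwich $8.27: hot prepared food, buyer-exempt → 0% → $0.00
Salad bar box $13.81: hot prepared food, buyer-exempt → 0% → $0.00
Phone case $21.61: all other tangible goods → 6.25% → $1.350625
Stainless water bottle $21.50: all other tangible goods → 6.25% → $1.34375
Bar stool $71.95: household furniture, buyer-exempt → 0% → $0.00
Bike helmet $87.60: athletic equipment → 6.75% → $5.913
Basketball $15.33: athletic equipment → 6.75% → $1.034775
Storage bin $29.17: all other tangible goods → 6.25% → $1.823125
Umbrella $26.98: all other tangible goods → 6.25% → $1.68625
Unrounded tax sum = $16.207925 → $16.21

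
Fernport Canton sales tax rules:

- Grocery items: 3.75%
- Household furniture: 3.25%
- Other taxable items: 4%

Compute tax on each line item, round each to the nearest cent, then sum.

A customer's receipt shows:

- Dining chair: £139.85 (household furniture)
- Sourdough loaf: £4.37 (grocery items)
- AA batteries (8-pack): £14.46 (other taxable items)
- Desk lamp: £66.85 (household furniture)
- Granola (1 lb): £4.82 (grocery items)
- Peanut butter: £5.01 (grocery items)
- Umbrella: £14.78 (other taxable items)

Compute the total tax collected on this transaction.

£8.42

Dining chair £139.85: household furniture → 3.25% → £4.55
Sourdough loaf £4.37: grocery items → 3.75% → £0.16
AA batteries (8-pack) £14.46: other taxable items → 4% → £0.58
Desk lamp £66.85: household furniture → 3.25% → £2.17
Granola (1 lb) £4.82: grocery items → 3.75% → £0.18
Peanut butter £5.01: grocery items → 3.75% → £0.19
Umbrella £14.78: other taxable items → 4% → £0.59
Total tax = £4.55 + £0.16 + £0.58 + £2.17 + £0.18 + £0.19 + £0.59 = £8.42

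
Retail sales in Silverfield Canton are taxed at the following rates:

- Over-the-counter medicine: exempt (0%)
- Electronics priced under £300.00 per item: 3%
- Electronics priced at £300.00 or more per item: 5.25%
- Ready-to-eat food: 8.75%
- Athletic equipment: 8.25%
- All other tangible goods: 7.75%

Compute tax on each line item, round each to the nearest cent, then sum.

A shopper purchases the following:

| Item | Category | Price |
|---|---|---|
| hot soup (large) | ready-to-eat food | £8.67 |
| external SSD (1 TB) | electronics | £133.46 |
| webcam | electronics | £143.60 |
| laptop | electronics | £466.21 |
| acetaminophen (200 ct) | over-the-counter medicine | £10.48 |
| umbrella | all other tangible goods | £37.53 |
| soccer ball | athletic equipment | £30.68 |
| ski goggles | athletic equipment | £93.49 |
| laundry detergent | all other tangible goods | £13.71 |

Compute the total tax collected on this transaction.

£47.76

Hot soup (large) £8.67: ready-to-eat food → 8.75% → £0.76
External SSD (1 TB) £133.46: electronics, under £300.00 → 3% → £4.00
Webcam £143.60: electronics, under £300.00 → 3% → £4.31
Laptop £466.21: electronics, £300.00 or more → 5.25% → £24.48
Acetaminophen (200 ct) £10.48: over-the-counter medicine → 0% → £0.00
Umbrella £37.53: all other tangible goods → 7.75% → £2.91
Soccer ball £30.68: athletic equipment → 8.25% → £2.53
Ski goggles £93.49: athletic equipment → 8.25% → £7.71
Laundry detergent £13.71: all other tangible goods → 7.75% → £1.06
Total tax = £0.76 + £4.00 + £4.31 + £24.48 + £2.91 + £2.53 + £7.71 + £1.06 = £47.76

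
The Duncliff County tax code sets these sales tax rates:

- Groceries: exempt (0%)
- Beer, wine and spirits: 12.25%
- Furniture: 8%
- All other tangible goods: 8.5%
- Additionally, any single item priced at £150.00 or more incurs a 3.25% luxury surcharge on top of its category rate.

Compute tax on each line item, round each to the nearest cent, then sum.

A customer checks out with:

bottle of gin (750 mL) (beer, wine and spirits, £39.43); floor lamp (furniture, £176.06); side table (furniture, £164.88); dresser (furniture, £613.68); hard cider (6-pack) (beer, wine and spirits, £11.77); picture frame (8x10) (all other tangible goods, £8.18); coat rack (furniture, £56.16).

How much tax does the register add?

Bottle of gin (750 mL) £39.43: beer, wine and spirits → 12.25% → £4.83
Floor lamp £176.06: furniture → 8% + 3.25% surcharge = 11.25% → £19.81
Side table £164.88: furniture → 8% + 3.25% surcharge = 11.25% → £18.55
Dresser £613.68: furniture → 8% + 3.25% surcharge = 11.25% → £69.04
Hard cider (6-pack) £11.77: beer, wine and spirits → 12.25% → £1.44
Picture frame (8x10) £8.18: all other tangible goods → 8.5% → £0.70
Coat rack £56.16: furniture → 8% → £4.49
Total tax = £4.83 + £19.81 + £18.55 + £69.04 + £1.44 + £0.70 + £4.49 = £118.86

£118.86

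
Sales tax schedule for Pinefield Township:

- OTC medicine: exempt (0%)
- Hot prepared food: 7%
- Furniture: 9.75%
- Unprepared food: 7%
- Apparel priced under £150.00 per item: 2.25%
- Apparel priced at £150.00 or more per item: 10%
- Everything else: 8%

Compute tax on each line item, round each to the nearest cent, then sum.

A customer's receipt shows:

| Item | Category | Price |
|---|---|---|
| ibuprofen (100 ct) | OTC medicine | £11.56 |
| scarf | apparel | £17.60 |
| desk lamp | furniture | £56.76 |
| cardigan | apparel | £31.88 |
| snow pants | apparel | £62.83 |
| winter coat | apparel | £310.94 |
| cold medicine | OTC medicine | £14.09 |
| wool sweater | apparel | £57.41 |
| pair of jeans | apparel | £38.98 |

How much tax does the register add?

£41.32

Ibuprofen (100 ct) £11.56: OTC medicine → 0% → £0.00
Scarf £17.60: apparel, under £150.00 → 2.25% → £0.40
Desk lamp £56.76: furniture → 9.75% → £5.53
Cardigan £31.88: apparel, under £150.00 → 2.25% → £0.72
Snow pants £62.83: apparel, under £150.00 → 2.25% → £1.41
Winter coat £310.94: apparel, £150.00 or more → 10% → £31.09
Cold medicine £14.09: OTC medicine → 0% → £0.00
Wool sweater £57.41: apparel, under £150.00 → 2.25% → £1.29
Pair of jeans £38.98: apparel, under £150.00 → 2.25% → £0.88
Total tax = £0.40 + £5.53 + £0.72 + £1.41 + £31.09 + £1.29 + £0.88 = £41.32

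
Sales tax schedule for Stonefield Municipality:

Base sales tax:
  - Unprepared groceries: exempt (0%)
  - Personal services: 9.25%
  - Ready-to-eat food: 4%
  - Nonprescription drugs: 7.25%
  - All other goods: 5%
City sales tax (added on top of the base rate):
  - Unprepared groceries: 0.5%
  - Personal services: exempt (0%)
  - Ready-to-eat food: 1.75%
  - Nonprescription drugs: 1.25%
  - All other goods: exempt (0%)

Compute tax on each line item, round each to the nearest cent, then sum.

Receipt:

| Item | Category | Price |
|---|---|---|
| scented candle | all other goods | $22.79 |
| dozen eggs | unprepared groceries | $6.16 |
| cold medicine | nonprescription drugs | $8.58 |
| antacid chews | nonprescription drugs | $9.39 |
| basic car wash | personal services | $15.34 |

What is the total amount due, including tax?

Scented candle $22.79: all other goods → 5% + 0% city = 5% → $1.14
Dozen eggs $6.16: unprepared groceries → 0% + 0.5% city = 0.5% → $0.03
Cold medicine $8.58: nonprescription drugs → 7.25% + 1.25% city = 8.5% → $0.73
Antacid chews $9.39: nonprescription drugs → 7.25% + 1.25% city = 8.5% → $0.80
Basic car wash $15.34: personal services → 9.25% + 0% city = 9.25% → $1.42
Subtotal = $62.26; tax = $4.12; total due = $66.38

$66.38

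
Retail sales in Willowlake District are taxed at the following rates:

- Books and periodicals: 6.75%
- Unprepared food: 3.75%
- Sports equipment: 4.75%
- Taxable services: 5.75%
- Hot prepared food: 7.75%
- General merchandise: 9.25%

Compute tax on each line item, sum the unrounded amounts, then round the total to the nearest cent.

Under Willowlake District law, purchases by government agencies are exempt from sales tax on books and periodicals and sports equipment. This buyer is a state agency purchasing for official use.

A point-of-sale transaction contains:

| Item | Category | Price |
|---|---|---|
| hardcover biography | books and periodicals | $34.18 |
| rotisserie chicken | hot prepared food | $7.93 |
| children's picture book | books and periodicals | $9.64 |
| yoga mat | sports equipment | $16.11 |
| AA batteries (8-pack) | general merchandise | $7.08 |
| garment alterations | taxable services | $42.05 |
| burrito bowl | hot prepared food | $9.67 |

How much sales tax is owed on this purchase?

$4.44

Hardcover biography $34.18: books and periodicals, buyer-exempt → 0% → $0.00
Rotisserie chicken $7.93: hot prepared food → 7.75% → $0.614575
Children's picture book $9.64: books and periodicals, buyer-exempt → 0% → $0.00
Yoga mat $16.11: sports equipment, buyer-exempt → 0% → $0.00
AA batteries (8-pack) $7.08: general merchandise → 9.25% → $0.6549
Garment alterations $42.05: taxable services → 5.75% → $2.417875
Burrito bowl $9.67: hot prepared food → 7.75% → $0.749425
Unrounded tax sum = $4.436775 → $4.44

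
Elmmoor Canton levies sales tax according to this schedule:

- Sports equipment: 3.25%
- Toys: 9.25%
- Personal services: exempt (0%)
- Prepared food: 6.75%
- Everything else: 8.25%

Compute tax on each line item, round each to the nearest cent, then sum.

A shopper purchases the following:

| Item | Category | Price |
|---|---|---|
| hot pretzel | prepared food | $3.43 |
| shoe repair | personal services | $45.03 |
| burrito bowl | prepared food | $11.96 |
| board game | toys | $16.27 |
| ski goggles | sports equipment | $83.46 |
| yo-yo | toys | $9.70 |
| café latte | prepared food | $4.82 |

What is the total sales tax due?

$6.48

Hot pretzel $3.43: prepared food → 6.75% → $0.23
Shoe repair $45.03: personal services → 0% → $0.00
Burrito bowl $11.96: prepared food → 6.75% → $0.81
Board game $16.27: toys → 9.25% → $1.50
Ski goggles $83.46: sports equipment → 3.25% → $2.71
Yo-yo $9.70: toys → 9.25% → $0.90
Café latte $4.82: prepared food → 6.75% → $0.33
Total tax = $0.23 + $0.81 + $1.50 + $2.71 + $0.90 + $0.33 = $6.48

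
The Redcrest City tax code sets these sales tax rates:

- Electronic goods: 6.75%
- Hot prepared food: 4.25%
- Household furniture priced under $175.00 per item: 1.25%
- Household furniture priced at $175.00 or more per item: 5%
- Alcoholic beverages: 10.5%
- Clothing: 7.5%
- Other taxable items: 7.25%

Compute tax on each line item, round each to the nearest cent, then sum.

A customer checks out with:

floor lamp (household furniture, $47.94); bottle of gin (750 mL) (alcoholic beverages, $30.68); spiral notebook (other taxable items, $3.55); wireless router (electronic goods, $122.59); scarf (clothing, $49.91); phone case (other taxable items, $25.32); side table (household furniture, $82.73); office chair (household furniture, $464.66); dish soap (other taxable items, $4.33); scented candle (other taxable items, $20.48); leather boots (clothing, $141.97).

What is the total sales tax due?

Floor lamp $47.94: household furniture, under $175.00 → 1.25% → $0.60
Bottle of gin (750 mL) $30.68: alcoholic beverages → 10.5% → $3.22
Spiral notebook $3.55: other taxable items → 7.25% → $0.26
Wireless router $122.59: electronic goods → 6.75% → $8.27
Scarf $49.91: clothing → 7.5% → $3.74
Phone case $25.32: other taxable items → 7.25% → $1.84
Side table $82.73: household furniture, under $175.00 → 1.25% → $1.03
Office chair $464.66: household furniture, $175.00 or more → 5% → $23.23
Dish soap $4.33: other taxable items → 7.25% → $0.31
Scented candle $20.48: other taxable items → 7.25% → $1.48
Leather boots $141.97: clothing → 7.5% → $10.65
Total tax = $0.60 + $3.22 + $0.26 + $8.27 + $3.74 + $1.84 + $1.03 + $23.23 + $0.31 + $1.48 + $10.65 = $54.63

$54.63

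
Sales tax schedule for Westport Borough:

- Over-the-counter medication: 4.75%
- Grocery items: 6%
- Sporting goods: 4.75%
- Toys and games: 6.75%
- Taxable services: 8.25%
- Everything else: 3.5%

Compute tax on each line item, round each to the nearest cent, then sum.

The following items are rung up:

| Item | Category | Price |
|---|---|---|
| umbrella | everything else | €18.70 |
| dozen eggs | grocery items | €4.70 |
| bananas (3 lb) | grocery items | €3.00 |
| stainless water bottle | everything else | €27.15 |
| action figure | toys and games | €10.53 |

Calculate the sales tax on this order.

Umbrella €18.70: everything else → 3.5% → €0.65
Dozen eggs €4.70: grocery items → 6% → €0.28
Bananas (3 lb) €3.00: grocery items → 6% → €0.18
Stainless water bottle €27.15: everything else → 3.5% → €0.95
Action figure €10.53: toys and games → 6.75% → €0.71
Total tax = €0.65 + €0.28 + €0.18 + €0.95 + €0.71 = €2.77

€2.77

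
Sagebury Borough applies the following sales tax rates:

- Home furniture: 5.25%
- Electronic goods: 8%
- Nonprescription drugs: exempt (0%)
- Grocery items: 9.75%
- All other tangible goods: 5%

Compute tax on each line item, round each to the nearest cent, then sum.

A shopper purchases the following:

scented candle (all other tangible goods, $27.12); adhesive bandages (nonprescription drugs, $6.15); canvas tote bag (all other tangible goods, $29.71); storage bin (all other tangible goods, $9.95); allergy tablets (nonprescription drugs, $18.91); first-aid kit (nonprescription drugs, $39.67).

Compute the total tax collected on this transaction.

$3.35

Scented candle $27.12: all other tangible goods → 5% → $1.36
Adhesive bandages $6.15: nonprescription drugs → 0% → $0.00
Canvas tote bag $29.71: all other tangible goods → 5% → $1.49
Storage bin $9.95: all other tangible goods → 5% → $0.50
Allergy tablets $18.91: nonprescription drugs → 0% → $0.00
First-aid kit $39.67: nonprescription drugs → 0% → $0.00
Total tax = $1.36 + $1.49 + $0.50 = $3.35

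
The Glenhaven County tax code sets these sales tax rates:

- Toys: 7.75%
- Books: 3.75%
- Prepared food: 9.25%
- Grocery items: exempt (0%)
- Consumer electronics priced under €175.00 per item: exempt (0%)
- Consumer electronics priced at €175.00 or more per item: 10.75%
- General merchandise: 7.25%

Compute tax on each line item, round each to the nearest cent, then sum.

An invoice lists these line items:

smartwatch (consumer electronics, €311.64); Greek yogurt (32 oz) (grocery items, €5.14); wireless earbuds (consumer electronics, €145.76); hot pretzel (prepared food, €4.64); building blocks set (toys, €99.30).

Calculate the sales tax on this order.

Smartwatch €311.64: consumer electronics, €175.00 or more → 10.75% → €33.50
Greek yogurt (32 oz) €5.14: grocery items → 0% → €0.00
Wireless earbuds €145.76: consumer electronics, under €175.00 → 0% → €0.00
Hot pretzel €4.64: prepared food → 9.25% → €0.43
Building blocks set €99.30: toys → 7.75% → €7.70
Total tax = €33.50 + €0.43 + €7.70 = €41.63

€41.63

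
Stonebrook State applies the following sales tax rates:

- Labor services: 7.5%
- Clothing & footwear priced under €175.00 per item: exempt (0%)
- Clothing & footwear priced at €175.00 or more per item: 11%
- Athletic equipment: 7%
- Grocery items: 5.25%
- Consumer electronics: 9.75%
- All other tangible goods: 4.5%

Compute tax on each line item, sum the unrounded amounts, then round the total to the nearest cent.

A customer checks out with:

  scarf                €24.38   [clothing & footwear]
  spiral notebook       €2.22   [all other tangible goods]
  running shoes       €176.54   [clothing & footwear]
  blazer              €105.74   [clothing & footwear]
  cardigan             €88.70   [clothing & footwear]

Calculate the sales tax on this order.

Scarf €24.38: clothing & footwear, under €175.00 → 0% → €0.00
Spiral notebook €2.22: all other tangible goods → 4.5% → €0.0999
Running shoes €176.54: clothing & footwear, €175.00 or more → 11% → €19.4194
Blazer €105.74: clothing & footwear, under €175.00 → 0% → €0.00
Cardigan €88.70: clothing & footwear, under €175.00 → 0% → €0.00
Unrounded tax sum = €19.5193 → €19.52

€19.52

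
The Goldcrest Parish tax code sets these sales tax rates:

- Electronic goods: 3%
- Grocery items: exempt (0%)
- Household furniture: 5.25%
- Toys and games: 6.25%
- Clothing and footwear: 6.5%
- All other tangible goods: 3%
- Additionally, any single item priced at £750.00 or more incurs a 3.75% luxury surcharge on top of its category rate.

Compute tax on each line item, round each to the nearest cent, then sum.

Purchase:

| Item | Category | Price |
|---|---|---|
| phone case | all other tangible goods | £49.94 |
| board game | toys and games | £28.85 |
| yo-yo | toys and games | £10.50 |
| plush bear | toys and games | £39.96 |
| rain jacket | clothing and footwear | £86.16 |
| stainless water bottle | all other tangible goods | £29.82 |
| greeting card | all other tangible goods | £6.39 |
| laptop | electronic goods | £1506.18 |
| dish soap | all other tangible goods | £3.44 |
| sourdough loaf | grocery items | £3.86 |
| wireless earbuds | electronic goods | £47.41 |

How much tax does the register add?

£116.33

Phone case £49.94: all other tangible goods → 3% → £1.50
Board game £28.85: toys and games → 6.25% → £1.80
Yo-yo £10.50: toys and games → 6.25% → £0.66
Plush bear £39.96: toys and games → 6.25% → £2.50
Rain jacket £86.16: clothing and footwear → 6.5% → £5.60
Stainless water bottle £29.82: all other tangible goods → 3% → £0.89
Greeting card £6.39: all other tangible goods → 3% → £0.19
Laptop £1506.18: electronic goods → 3% + 3.75% surcharge = 6.75% → £101.67
Dish soap £3.44: all other tangible goods → 3% → £0.10
Sourdough loaf £3.86: grocery items → 0% → £0.00
Wireless earbuds £47.41: electronic goods → 3% → £1.42
Total tax = £1.50 + £1.80 + £0.66 + £2.50 + £5.60 + £0.89 + £0.19 + £101.67 + £0.10 + £1.42 = £116.33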